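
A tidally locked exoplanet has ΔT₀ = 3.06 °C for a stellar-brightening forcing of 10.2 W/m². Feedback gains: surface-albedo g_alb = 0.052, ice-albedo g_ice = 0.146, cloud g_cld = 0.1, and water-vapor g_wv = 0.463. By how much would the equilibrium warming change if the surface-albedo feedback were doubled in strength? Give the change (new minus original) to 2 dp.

Original: g = 0.761, ΔT = 3.06/(1−0.761) = 12.8033 °C.
With doubled surface-albedo: g' = 0.813, ΔT' = 3.06/(1−0.813) = 16.3636 °C.
Change = 16.3636 − 12.8033 = 3.56 °C.

3.56 °C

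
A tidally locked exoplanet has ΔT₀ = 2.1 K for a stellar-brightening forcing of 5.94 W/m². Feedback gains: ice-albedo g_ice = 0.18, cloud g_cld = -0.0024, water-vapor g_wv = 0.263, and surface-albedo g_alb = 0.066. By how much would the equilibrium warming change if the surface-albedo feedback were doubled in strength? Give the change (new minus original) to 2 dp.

0.66 K

Original: g = 0.5066, ΔT = 2.1/(1−0.5066) = 4.2562 K.
With doubled surface-albedo: g' = 0.5726, ΔT' = 2.1/(1−0.5726) = 4.9134 K.
Change = 4.9134 − 4.2562 = 0.66 K.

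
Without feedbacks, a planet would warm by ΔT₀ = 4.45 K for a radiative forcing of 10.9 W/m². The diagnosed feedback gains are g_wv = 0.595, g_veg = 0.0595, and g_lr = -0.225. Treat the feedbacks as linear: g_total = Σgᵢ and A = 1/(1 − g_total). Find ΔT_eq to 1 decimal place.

Total gain g = 0.595 + 0.0595 − 0.225 = 0.4295.
Amplification A = 1/(1 − 0.4295) = 1.753.
ΔT = 4.45 × 1.753 = 7.8 K.

7.8 K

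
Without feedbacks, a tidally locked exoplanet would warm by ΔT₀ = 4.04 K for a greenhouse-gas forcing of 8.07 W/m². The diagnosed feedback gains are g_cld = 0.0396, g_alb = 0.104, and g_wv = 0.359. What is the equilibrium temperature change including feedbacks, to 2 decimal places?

8.12 K

Total gain g = 0.0396 + 0.104 + 0.359 = 0.5026.
Amplification A = 1/(1 − 0.5026) = 2.01.
ΔT = 4.04 × 2.01 = 8.12 K.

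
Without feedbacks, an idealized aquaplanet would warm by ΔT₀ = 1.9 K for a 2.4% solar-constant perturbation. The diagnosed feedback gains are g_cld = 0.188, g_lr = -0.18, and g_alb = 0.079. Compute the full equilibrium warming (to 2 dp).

Total gain g = 0.188 − 0.18 + 0.079 = 0.087.
Amplification A = 1/(1 − 0.087) = 1.095.
ΔT = 1.9 × 1.095 = 2.08 K.

2.08 K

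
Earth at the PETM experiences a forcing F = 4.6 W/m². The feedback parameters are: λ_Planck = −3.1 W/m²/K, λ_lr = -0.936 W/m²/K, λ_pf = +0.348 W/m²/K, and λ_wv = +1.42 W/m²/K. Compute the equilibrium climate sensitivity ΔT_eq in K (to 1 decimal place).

Net feedback parameter λ = (−3.1) + (-0.936) + (+0.348) + (+1.42) = -2.268 W/m²/K.
ΔT = −F/λ = −4.6/(-2.268) = 2.0 K.

2.0 K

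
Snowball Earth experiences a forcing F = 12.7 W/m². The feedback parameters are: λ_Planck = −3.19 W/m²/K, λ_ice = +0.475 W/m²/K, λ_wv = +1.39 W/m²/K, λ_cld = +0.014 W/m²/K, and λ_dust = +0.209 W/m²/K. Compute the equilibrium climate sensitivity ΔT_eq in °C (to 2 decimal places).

Net feedback parameter λ = (−3.19) + (+0.475) + (+1.39) + (+0.014) + (+0.209) = -1.102 W/m²/K.
ΔT = −F/λ = −12.7/(-1.102) = 11.52 °C.

11.52 °C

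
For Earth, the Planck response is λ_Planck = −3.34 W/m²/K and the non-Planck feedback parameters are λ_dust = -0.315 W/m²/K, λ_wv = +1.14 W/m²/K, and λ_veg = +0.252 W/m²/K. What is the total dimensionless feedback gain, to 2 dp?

Convert to gains: g_dust = -0.315/3.34 = -0.09431; g_wv = 1.14/3.34 = 0.3413; g_veg = 0.252/3.34 = 0.07545.
Total gain g = 0.32244.

0.32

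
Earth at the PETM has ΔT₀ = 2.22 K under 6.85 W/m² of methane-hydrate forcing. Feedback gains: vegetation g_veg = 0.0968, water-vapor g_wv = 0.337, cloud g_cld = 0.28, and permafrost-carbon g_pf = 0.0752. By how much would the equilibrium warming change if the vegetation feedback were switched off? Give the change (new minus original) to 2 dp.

-3.31 K

Original: g = 0.789, ΔT = 2.22/(1−0.789) = 10.5213 K.
Without vegetation: g' = 0.6922, ΔT' = 2.22/(1−0.6922) = 7.2125 K.
Change = 7.2125 − 10.5213 = -3.31 K.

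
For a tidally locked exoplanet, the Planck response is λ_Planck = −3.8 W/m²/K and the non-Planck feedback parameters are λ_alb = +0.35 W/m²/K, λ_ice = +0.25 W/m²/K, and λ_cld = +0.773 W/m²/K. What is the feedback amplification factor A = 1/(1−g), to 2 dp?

Convert to gains: g_alb = 0.35/3.8 = 0.09211; g_ice = 0.25/3.8 = 0.06579; g_cld = 0.773/3.8 = 0.2034.
Total gain g = 0.3613.
A = 1/(1 − 0.3613) = 1.57.

1.57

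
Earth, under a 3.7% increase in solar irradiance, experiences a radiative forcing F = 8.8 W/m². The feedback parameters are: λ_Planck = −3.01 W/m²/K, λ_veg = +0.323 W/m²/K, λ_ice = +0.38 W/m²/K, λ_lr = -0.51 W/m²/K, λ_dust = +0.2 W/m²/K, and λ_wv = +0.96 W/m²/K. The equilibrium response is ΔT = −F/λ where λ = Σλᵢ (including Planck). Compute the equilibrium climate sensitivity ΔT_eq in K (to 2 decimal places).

5.31 K

Net feedback parameter λ = (−3.01) + (+0.323) + (+0.38) + (-0.51) + (+0.2) + (+0.96) = -1.657 W/m²/K.
ΔT = −F/λ = −8.8/(-1.657) = 5.31 K.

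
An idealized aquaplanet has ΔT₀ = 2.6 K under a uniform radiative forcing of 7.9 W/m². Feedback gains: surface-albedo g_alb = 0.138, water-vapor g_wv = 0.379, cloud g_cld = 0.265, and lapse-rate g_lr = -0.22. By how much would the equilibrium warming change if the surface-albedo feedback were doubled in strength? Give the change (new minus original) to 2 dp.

2.73 K

Original: g = 0.562, ΔT = 2.6/(1−0.562) = 5.9361 K.
With doubled surface-albedo: g' = 0.7, ΔT' = 2.6/(1−0.7) = 8.6667 K.
Change = 8.6667 − 5.9361 = 2.73 K.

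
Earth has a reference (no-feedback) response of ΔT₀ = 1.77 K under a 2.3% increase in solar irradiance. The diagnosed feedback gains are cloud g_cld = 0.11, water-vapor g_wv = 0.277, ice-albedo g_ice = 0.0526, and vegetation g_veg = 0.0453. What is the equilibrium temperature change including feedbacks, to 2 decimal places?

Total gain g = 0.11 + 0.277 + 0.0526 + 0.0453 = 0.4849.
Amplification A = 1/(1 − 0.4849) = 1.941.
ΔT = 1.77 × 1.941 = 3.44 K.

3.44 K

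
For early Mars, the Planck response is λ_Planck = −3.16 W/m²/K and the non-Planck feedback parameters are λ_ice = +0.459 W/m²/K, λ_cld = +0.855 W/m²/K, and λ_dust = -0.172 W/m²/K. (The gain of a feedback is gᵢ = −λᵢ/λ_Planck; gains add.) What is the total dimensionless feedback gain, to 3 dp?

Convert to gains: g_ice = 0.459/3.16 = 0.1453; g_cld = 0.855/3.16 = 0.2706; g_dust = -0.172/3.16 = -0.05443.
Total gain g = 0.36147.

0.361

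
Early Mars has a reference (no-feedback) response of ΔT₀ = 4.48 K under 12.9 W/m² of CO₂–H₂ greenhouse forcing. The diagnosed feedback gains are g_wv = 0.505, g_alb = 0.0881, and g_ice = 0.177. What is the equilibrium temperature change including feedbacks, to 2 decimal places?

19.49 K

Total gain g = 0.505 + 0.0881 + 0.177 = 0.7701.
Amplification A = 1/(1 − 0.7701) = 4.35.
ΔT = 4.48 × 4.35 = 19.49 K.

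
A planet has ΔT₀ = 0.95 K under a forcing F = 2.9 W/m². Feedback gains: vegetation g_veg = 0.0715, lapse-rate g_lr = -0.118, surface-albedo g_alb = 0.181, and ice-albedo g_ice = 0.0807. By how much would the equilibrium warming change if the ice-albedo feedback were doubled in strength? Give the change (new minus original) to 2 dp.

Original: g = 0.2152, ΔT = 0.95/(1−0.2152) = 1.2105 K.
With doubled ice-albedo: g' = 0.2959, ΔT' = 0.95/(1−0.2959) = 1.3492 K.
Change = 1.3492 − 1.2105 = 0.14 K.

0.14 K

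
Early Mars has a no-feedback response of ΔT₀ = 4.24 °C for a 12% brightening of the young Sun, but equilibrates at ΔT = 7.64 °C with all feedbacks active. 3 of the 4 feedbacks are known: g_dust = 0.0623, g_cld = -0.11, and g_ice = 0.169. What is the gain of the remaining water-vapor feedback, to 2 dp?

0.32

Amplification A = ΔT/ΔT₀ = 7.64/4.24 = 1.802.
Total gain g = 1 − 1/A = 1 − 1/1.802 = 0.4451.
Known gains sum to 0.0623 − 0.11 + 0.169 = 0.1213.
g_wv = 0.4451 − 0.1213 = 0.32.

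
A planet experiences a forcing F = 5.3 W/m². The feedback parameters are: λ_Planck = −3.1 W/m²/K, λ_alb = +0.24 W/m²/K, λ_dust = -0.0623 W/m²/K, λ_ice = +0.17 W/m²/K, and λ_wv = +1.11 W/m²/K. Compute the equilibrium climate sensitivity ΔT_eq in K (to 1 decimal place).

3.2 K

Net feedback parameter λ = (−3.1) + (+0.24) + (-0.0623) + (+0.17) + (+1.11) = -1.6423 W/m²/K.
ΔT = −F/λ = −5.3/(-1.6423) = 3.2 K.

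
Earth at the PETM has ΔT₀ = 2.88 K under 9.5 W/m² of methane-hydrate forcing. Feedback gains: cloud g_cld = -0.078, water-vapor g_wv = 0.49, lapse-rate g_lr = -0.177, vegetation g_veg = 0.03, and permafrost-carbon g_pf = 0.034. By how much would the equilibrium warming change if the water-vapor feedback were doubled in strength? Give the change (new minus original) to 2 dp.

Original: g = 0.299, ΔT = 2.88/(1−0.299) = 4.1084 K.
With doubled water-vapor: g' = 0.789, ΔT' = 2.88/(1−0.789) = 13.6493 K.
Change = 13.6493 − 4.1084 = 9.54 K.

9.54 K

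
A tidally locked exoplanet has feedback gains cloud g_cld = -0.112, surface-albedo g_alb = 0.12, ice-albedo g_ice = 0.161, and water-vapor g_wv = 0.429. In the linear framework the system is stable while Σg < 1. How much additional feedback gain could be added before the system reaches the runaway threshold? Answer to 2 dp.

Current total gain = -0.112 + 0.12 + 0.161 + 0.429 = 0.598.
Margin to runaway = 1 − 0.598 = 0.40.

0.40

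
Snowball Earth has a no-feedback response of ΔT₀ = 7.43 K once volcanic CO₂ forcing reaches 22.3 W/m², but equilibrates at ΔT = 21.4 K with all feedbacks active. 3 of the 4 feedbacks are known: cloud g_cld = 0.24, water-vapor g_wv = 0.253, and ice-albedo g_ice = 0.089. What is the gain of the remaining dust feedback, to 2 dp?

0.07

Amplification A = ΔT/ΔT₀ = 21.4/7.43 = 2.88.
Total gain g = 1 − 1/A = 1 − 1/2.88 = 0.6528.
Known gains sum to 0.24 + 0.253 + 0.089 = 0.582.
g_dust = 0.6528 − 0.582 = 0.07.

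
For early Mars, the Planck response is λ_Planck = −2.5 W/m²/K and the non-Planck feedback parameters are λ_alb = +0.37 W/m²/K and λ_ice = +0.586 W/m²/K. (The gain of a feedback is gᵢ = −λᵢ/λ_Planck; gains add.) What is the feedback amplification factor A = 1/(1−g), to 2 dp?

1.62

Convert to gains: g_alb = 0.37/2.5 = 0.148; g_ice = 0.586/2.5 = 0.2344.
Total gain g = 0.3824.
A = 1/(1 − 0.3824) = 1.62.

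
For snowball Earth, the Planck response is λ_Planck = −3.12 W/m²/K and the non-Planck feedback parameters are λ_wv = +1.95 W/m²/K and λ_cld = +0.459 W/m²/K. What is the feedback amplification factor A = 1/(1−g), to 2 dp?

Convert to gains: g_wv = 1.95/3.12 = 0.625; g_cld = 0.459/3.12 = 0.1471.
Total gain g = 0.7721.
A = 1/(1 − 0.7721) = 4.39.

4.39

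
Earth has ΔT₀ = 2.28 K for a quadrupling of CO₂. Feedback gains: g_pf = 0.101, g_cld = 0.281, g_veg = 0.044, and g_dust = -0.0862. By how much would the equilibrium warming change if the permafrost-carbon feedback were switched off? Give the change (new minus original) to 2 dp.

-0.46 K

Original: g = 0.3398, ΔT = 2.28/(1−0.3398) = 3.4535 K.
Without permafrost-carbon: g' = 0.2388, ΔT' = 2.28/(1−0.2388) = 2.9953 K.
Change = 2.9953 − 3.4535 = -0.46 K.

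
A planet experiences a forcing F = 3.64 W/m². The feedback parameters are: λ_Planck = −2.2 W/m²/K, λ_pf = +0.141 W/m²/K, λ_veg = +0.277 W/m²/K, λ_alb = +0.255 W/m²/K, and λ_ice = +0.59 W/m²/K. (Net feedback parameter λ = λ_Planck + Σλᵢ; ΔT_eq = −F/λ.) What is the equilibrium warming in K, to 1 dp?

Net feedback parameter λ = (−2.2) + (+0.141) + (+0.277) + (+0.255) + (+0.59) = -0.937 W/m²/K.
ΔT = −F/λ = −3.64/(-0.937) = 3.9 K.

3.9 K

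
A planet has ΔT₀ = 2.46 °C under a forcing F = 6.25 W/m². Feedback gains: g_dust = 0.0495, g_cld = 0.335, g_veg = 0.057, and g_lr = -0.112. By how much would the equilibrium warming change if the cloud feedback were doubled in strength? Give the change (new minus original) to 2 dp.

3.66 °C

Original: g = 0.3295, ΔT = 2.46/(1−0.3295) = 3.6689 °C.
With doubled cloud: g' = 0.6645, ΔT' = 2.46/(1−0.6645) = 7.3323 °C.
Change = 7.3323 − 3.6689 = 3.66 °C.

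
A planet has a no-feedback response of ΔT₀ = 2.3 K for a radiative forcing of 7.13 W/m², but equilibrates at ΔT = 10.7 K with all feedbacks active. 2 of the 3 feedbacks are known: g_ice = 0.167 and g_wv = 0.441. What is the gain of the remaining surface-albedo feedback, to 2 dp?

0.18

Amplification A = ΔT/ΔT₀ = 10.7/2.3 = 4.652.
Total gain g = 1 − 1/A = 1 − 1/4.652 = 0.785.
Known gains sum to 0.167 + 0.441 = 0.608.
g_alb = 0.785 − 0.608 = 0.18.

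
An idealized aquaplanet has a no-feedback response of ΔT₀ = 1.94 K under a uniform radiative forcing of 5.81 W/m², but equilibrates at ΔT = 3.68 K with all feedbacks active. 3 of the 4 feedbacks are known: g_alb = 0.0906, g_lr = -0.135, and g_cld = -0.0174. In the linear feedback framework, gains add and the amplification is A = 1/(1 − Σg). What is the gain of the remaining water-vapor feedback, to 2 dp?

0.53

Amplification A = ΔT/ΔT₀ = 3.68/1.94 = 1.897.
Total gain g = 1 − 1/A = 1 − 1/1.897 = 0.4729.
Known gains sum to 0.0906 − 0.135 − 0.0174 = -0.0618.
g_wv = 0.4729 + 0.0618 = 0.53.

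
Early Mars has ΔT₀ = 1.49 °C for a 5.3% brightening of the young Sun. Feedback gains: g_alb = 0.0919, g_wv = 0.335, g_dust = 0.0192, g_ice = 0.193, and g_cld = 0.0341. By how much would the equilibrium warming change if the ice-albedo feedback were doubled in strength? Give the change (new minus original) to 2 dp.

Original: g = 0.6732, ΔT = 1.49/(1−0.6732) = 4.5594 °C.
With doubled ice-albedo: g' = 0.8662, ΔT' = 1.49/(1−0.8662) = 11.1360 °C.
Change = 11.1360 − 4.5594 = 6.58 °C.

6.58 °C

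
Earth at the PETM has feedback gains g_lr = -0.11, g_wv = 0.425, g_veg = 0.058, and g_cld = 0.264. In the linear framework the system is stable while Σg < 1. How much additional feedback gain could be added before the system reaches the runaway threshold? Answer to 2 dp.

0.36

Current total gain = -0.11 + 0.425 + 0.058 + 0.264 = 0.637.
Margin to runaway = 1 − 0.637 = 0.36.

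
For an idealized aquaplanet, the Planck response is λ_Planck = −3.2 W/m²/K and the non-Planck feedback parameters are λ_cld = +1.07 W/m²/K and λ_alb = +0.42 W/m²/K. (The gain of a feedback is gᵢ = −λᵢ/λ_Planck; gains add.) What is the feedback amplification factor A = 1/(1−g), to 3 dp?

Convert to gains: g_cld = 1.07/3.2 = 0.3344; g_alb = 0.42/3.2 = 0.1312.
Total gain g = 0.4656.
A = 1/(1 − 0.4656) = 1.871.

1.871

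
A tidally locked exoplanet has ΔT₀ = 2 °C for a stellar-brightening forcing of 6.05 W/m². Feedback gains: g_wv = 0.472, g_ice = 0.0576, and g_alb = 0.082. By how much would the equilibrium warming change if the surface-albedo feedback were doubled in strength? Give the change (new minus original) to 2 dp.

Original: g = 0.6116, ΔT = 2/(1−0.6116) = 5.1493 °C.
With doubled surface-albedo: g' = 0.6936, ΔT' = 2/(1−0.6936) = 6.5274 °C.
Change = 6.5274 − 5.1493 = 1.38 °C.

1.38 °C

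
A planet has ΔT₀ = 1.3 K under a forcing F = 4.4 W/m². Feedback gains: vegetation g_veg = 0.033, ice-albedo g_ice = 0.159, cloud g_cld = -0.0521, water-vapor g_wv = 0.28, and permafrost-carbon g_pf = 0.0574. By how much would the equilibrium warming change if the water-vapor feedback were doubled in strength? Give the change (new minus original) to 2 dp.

2.87 K

Original: g = 0.4773, ΔT = 1.3/(1−0.4773) = 2.4871 K.
With doubled water-vapor: g' = 0.7573, ΔT' = 1.3/(1−0.7573) = 5.3564 K.
Change = 5.3564 − 2.4871 = 2.87 K.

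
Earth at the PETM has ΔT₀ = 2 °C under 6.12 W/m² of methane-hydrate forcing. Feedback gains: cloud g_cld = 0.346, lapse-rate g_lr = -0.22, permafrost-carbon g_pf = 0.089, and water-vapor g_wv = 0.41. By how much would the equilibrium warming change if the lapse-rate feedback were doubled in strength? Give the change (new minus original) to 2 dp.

Original: g = 0.625, ΔT = 2/(1−0.625) = 5.3333 °C.
With doubled lapse-rate: g' = 0.405, ΔT' = 2/(1−0.405) = 3.3613 °C.
Change = 3.3613 − 5.3333 = -1.97 °C.

-1.97 °C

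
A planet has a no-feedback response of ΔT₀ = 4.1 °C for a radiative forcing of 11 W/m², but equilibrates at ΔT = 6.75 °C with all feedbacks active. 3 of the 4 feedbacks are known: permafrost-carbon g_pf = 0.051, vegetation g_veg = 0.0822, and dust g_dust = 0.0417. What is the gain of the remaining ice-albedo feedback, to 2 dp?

Amplification A = ΔT/ΔT₀ = 6.75/4.1 = 1.646.
Total gain g = 1 − 1/A = 1 − 1/1.646 = 0.3925.
Known gains sum to 0.051 + 0.0822 + 0.0417 = 0.1749.
g_ice = 0.3925 − 0.1749 = 0.22.

0.22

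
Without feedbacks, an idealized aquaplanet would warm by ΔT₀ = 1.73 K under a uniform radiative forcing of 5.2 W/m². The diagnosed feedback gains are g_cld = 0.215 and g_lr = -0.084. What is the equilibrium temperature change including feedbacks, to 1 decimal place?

2.0 K

Total gain g = 0.215 − 0.084 = 0.131.
Amplification A = 1/(1 − 0.131) = 1.151.
ΔT = 1.73 × 1.151 = 2.0 K.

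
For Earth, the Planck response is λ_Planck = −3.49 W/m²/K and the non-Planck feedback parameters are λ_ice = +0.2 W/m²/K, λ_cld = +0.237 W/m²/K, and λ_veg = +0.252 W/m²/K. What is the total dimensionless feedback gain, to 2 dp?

Convert to gains: g_ice = 0.2/3.49 = 0.05731; g_cld = 0.237/3.49 = 0.06791; g_veg = 0.252/3.49 = 0.07221.
Total gain g = 0.19743.

0.20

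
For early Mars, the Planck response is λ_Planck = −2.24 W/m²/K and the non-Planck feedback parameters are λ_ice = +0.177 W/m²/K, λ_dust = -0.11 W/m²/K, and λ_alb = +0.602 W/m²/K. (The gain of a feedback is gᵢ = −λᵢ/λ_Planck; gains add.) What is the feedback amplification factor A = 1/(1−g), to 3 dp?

1.426

Convert to gains: g_ice = 0.177/2.24 = 0.07902; g_dust = -0.11/2.24 = -0.04911; g_alb = 0.602/2.24 = 0.2687.
Total gain g = 0.29861.
A = 1/(1 − 0.29861) = 1.426.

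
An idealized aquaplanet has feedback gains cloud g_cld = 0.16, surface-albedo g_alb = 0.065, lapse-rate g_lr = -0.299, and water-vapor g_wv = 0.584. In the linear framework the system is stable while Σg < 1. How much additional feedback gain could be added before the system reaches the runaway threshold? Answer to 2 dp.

Current total gain = 0.16 + 0.065 − 0.299 + 0.584 = 0.51.
Margin to runaway = 1 − 0.51 = 0.49.

0.49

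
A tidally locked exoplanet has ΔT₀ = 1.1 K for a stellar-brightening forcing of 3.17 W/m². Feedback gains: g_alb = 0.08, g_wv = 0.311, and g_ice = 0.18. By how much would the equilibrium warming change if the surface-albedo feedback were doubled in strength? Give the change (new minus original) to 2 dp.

0.59 K

Original: g = 0.571, ΔT = 1.1/(1−0.571) = 2.5641 K.
With doubled surface-albedo: g' = 0.651, ΔT' = 1.1/(1−0.651) = 3.1519 K.
Change = 3.1519 − 2.5641 = 0.59 K.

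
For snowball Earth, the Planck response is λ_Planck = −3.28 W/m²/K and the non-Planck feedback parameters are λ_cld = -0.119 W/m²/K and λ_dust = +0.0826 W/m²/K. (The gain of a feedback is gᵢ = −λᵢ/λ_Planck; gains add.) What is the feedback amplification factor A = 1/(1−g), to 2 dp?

0.99

Convert to gains: g_cld = -0.119/3.28 = -0.03628; g_dust = 0.0826/3.28 = 0.02518.
Total gain g = -0.0111.
A = 1/(1 + 0.0111) = 0.99.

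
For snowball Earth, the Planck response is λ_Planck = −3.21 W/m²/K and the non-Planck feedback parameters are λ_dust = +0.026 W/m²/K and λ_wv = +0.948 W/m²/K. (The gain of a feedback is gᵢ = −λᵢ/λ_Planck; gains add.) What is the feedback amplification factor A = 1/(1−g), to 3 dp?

1.436

Convert to gains: g_dust = 0.026/3.21 = 0.0081; g_wv = 0.948/3.21 = 0.2953.
Total gain g = 0.3034.
A = 1/(1 − 0.3034) = 1.436.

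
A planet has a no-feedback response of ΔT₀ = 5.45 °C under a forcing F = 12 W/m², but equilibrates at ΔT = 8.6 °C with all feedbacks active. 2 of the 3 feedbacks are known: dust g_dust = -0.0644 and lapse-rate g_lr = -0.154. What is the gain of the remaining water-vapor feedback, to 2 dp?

0.58

Amplification A = ΔT/ΔT₀ = 8.6/5.45 = 1.578.
Total gain g = 1 − 1/A = 1 − 1/1.578 = 0.3663.
Known gains sum to -0.0644 − 0.154 = -0.2184.
g_wv = 0.3663 + 0.2184 = 0.58.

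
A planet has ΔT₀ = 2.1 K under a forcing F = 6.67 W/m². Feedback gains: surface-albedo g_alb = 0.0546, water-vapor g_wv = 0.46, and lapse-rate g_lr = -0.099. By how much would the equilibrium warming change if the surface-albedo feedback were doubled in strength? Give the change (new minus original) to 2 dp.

Original: g = 0.4156, ΔT = 2.1/(1−0.4156) = 3.5934 K.
With doubled surface-albedo: g' = 0.4702, ΔT' = 2.1/(1−0.4702) = 3.9638 K.
Change = 3.9638 − 3.5934 = 0.37 K.

0.37 K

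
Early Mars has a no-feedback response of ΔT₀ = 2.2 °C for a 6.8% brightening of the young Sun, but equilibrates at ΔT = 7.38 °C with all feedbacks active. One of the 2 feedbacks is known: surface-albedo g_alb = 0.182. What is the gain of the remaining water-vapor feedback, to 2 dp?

Amplification A = ΔT/ΔT₀ = 7.38/2.2 = 3.355.
Total gain g = 1 − 1/A = 1 − 1/3.355 = 0.7019.
The known gain is 0.182.
g_wv = 0.7019 − 0.182 = 0.52.

0.52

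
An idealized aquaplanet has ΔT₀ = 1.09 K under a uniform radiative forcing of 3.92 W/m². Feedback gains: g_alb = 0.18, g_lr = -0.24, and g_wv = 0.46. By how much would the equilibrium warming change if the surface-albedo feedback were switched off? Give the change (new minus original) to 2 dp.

Original: g = 0.4, ΔT = 1.09/(1−0.4) = 1.8167 K.
Without surface-albedo: g' = 0.22, ΔT' = 1.09/(1−0.22) = 1.3974 K.
Change = 1.3974 − 1.8167 = -0.42 K.

-0.42 K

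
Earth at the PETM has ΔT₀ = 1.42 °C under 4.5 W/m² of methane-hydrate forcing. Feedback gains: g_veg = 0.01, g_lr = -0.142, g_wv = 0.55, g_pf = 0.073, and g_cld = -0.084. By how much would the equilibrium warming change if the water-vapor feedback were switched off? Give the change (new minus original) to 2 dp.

-1.15 °C

Original: g = 0.407, ΔT = 1.42/(1−0.407) = 2.3946 °C.
Without water-vapor: g' = -0.143, ΔT' = 1.42/(1+0.143) = 1.2423 °C.
Change = 1.2423 − 2.3946 = -1.15 °C.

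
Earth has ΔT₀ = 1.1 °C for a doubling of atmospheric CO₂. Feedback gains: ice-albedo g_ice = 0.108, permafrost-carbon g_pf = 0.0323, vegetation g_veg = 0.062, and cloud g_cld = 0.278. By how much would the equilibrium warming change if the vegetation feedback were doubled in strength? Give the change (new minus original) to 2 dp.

Original: g = 0.4803, ΔT = 1.1/(1−0.4803) = 2.1166 °C.
With doubled vegetation: g' = 0.5423, ΔT' = 1.1/(1−0.5423) = 2.4033 °C.
Change = 2.4033 − 2.1166 = 0.29 °C.

0.29 °C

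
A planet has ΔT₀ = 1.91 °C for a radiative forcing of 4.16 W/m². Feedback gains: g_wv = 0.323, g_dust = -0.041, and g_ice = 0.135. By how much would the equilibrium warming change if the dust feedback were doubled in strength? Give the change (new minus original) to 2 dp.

-0.22 °C

Original: g = 0.417, ΔT = 1.91/(1−0.417) = 3.2762 °C.
With doubled dust: g' = 0.376, ΔT' = 1.91/(1−0.376) = 3.0609 °C.
Change = 3.0609 − 3.2762 = -0.22 °C.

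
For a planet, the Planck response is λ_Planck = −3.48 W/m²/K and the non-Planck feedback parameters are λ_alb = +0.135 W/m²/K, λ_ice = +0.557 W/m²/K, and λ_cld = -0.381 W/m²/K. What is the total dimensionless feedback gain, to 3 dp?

0.089

Convert to gains: g_alb = 0.135/3.48 = 0.03879; g_ice = 0.557/3.48 = 0.1601; g_cld = -0.381/3.48 = -0.1095.
Total gain g = 0.08939.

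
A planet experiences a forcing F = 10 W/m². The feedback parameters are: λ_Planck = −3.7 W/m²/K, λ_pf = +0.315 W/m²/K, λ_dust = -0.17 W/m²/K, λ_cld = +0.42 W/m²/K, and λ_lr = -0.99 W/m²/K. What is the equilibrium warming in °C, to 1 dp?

Net feedback parameter λ = (−3.7) + (+0.315) + (-0.17) + (+0.42) + (-0.99) = -4.125 W/m²/K.
ΔT = −F/λ = −10/(-4.125) = 2.4 °C.

2.4 °C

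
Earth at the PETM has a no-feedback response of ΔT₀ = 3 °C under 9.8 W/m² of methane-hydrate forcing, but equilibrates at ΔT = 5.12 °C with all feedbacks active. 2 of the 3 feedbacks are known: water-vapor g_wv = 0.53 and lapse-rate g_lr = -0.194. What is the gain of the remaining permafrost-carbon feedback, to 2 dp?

0.08

Amplification A = ΔT/ΔT₀ = 5.12/3 = 1.707.
Total gain g = 1 − 1/A = 1 − 1/1.707 = 0.4142.
Known gains sum to 0.53 − 0.194 = 0.336.
g_pf = 0.4142 − 0.336 = 0.08.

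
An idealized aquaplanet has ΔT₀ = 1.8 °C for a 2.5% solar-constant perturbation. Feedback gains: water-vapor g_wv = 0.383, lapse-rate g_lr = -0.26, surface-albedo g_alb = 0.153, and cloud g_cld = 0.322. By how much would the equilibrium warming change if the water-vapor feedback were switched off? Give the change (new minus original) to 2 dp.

Original: g = 0.598, ΔT = 1.8/(1−0.598) = 4.4776 °C.
Without water-vapor: g' = 0.215, ΔT' = 1.8/(1−0.215) = 2.2930 °C.
Change = 2.2930 − 4.4776 = -2.18 °C.

-2.18 °C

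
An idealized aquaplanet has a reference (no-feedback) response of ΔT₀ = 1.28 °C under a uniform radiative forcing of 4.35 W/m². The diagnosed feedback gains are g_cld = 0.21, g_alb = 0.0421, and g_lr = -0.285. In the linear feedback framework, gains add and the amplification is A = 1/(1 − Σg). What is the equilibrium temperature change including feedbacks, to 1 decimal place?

Total gain g = 0.21 + 0.0421 − 0.285 = -0.0329.
Amplification A = 1/(1 + 0.0329) = 0.9681.
ΔT = 1.28 × 0.9681 = 1.2 °C.

1.2 °C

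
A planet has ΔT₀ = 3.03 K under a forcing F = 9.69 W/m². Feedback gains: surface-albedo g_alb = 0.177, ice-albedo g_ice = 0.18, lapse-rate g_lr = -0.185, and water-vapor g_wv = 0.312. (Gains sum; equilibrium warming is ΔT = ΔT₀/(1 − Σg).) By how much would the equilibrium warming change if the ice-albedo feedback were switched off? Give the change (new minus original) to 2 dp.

-1.52 K

Original: g = 0.484, ΔT = 3.03/(1−0.484) = 5.8721 K.
Without ice-albedo: g' = 0.304, ΔT' = 3.03/(1−0.304) = 4.3534 K.
Change = 4.3534 − 5.8721 = -1.52 K.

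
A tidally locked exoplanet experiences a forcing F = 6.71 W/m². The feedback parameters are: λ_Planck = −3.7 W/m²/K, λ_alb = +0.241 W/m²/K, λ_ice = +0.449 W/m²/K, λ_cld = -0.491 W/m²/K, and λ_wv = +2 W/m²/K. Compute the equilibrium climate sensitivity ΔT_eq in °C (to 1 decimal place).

4.5 °C

Net feedback parameter λ = (−3.7) + (+0.241) + (+0.449) + (-0.491) + (+2) = -1.501 W/m²/K.
ΔT = −F/λ = −6.71/(-1.501) = 4.5 °C.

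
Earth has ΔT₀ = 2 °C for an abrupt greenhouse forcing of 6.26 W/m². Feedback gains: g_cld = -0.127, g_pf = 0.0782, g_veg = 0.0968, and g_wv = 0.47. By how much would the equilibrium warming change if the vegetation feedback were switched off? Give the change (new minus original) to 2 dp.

-0.69 °C

Original: g = 0.518, ΔT = 2/(1−0.518) = 4.1494 °C.
Without vegetation: g' = 0.4212, ΔT' = 2/(1−0.4212) = 3.4554 °C.
Change = 3.4554 − 4.1494 = -0.69 °C.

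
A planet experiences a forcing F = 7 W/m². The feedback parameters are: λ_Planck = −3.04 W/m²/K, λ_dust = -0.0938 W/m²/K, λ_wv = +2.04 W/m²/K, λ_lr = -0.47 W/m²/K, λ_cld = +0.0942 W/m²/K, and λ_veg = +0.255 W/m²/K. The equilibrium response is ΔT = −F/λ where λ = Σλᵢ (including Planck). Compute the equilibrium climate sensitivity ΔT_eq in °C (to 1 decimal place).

5.8 °C

Net feedback parameter λ = (−3.04) + (-0.0938) + (+2.04) + (-0.47) + (+0.0942) + (+0.255) = -1.2146 W/m²/K.
ΔT = −F/λ = −7/(-1.2146) = 5.8 °C.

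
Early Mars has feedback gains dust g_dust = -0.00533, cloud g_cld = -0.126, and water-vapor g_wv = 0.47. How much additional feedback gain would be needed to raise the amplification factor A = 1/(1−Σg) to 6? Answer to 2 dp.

Current total gain = 0.33867.
Target gain for A = 6: g* = 1 − 1/6 = 0.8333.
Additional gain needed = 0.8333 − 0.33867 = 0.49.

0.49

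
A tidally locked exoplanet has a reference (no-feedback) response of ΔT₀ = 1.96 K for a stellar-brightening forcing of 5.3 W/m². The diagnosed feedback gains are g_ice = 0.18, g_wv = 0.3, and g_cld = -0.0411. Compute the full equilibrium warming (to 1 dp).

Total gain g = 0.18 + 0.3 − 0.0411 = 0.4389.
Amplification A = 1/(1 − 0.4389) = 1.782.
ΔT = 1.96 × 1.782 = 3.5 K.

3.5 K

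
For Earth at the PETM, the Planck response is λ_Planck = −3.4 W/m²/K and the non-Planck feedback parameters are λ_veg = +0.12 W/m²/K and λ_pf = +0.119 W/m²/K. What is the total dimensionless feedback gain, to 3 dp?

0.070

Convert to gains: g_veg = 0.12/3.4 = 0.03529; g_pf = 0.119/3.4 = 0.035.
Total gain g = 0.07029.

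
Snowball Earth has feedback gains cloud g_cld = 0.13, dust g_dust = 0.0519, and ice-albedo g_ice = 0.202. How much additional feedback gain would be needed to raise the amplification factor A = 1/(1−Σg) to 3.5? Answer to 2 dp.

Current total gain = 0.3839.
Target gain for A = 3.5: g* = 1 − 1/3.5 = 0.7143.
Additional gain needed = 0.7143 − 0.3839 = 0.33.

0.33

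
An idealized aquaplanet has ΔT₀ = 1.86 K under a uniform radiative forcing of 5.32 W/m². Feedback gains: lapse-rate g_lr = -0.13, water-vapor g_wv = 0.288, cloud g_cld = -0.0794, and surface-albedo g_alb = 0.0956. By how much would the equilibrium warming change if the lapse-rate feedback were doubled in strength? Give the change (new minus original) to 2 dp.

-0.31 K

Original: g = 0.1742, ΔT = 1.86/(1−0.1742) = 2.2524 K.
With doubled lapse-rate: g' = 0.0442, ΔT' = 1.86/(1−0.0442) = 1.9460 K.
Change = 1.9460 − 2.2524 = -0.31 K.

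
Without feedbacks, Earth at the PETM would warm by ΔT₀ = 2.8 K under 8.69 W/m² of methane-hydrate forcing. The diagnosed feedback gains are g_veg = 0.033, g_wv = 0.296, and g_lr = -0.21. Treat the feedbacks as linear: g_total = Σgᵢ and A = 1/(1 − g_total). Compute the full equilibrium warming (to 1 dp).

3.2 K

Total gain g = 0.033 + 0.296 − 0.21 = 0.119.
Amplification A = 1/(1 − 0.119) = 1.135.
ΔT = 2.8 × 1.135 = 3.2 K.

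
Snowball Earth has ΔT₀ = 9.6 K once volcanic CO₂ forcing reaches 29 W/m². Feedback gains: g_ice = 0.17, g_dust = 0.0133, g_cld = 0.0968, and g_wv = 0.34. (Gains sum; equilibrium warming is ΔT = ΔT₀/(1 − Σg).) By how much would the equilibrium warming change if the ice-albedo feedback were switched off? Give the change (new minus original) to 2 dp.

Original: g = 0.6201, ΔT = 9.6/(1−0.6201) = 25.2698 K.
Without ice-albedo: g' = 0.4501, ΔT' = 9.6/(1−0.4501) = 17.4577 K.
Change = 17.4577 − 25.2698 = -7.81 K.

-7.81 K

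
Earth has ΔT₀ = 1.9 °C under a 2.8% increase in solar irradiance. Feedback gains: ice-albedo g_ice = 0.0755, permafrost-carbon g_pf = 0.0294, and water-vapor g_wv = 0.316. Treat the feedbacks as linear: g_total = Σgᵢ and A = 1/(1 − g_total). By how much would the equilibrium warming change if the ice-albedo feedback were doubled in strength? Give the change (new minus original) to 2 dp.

Original: g = 0.4209, ΔT = 1.9/(1−0.4209) = 3.2810 °C.
With doubled ice-albedo: g' = 0.4964, ΔT' = 1.9/(1−0.4964) = 3.7728 °C.
Change = 3.7728 − 3.2810 = 0.49 °C.

0.49 °C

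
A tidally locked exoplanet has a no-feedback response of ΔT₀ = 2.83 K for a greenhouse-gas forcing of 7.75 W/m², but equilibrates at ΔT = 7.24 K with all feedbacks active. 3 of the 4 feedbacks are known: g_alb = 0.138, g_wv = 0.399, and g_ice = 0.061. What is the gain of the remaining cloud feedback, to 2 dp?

Amplification A = ΔT/ΔT₀ = 7.24/2.83 = 2.558.
Total gain g = 1 − 1/A = 1 − 1/2.558 = 0.6091.
Known gains sum to 0.138 + 0.399 + 0.061 = 0.598.
g_cld = 0.6091 − 0.598 = 0.01.

0.01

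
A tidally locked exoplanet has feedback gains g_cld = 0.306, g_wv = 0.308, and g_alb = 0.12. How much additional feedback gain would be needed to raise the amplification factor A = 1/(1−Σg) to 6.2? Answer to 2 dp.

Current total gain = 0.734.
Target gain for A = 6.2: g* = 1 − 1/6.2 = 0.8387.
Additional gain needed = 0.8387 − 0.734 = 0.10.

0.10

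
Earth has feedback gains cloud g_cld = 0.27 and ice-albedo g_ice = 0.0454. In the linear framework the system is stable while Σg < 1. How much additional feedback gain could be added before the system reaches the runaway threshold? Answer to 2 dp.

Current total gain = 0.27 + 0.0454 = 0.3154.
Margin to runaway = 1 − 0.3154 = 0.68.

0.68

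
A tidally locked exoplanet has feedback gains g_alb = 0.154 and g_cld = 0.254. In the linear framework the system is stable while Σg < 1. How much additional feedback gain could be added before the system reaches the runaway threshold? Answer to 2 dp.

0.59

Current total gain = 0.154 + 0.254 = 0.408.
Margin to runaway = 1 − 0.408 = 0.59.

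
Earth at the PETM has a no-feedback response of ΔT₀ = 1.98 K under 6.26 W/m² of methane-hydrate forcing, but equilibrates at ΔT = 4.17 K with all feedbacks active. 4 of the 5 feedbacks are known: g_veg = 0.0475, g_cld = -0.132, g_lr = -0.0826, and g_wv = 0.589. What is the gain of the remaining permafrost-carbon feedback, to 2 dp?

Amplification A = ΔT/ΔT₀ = 4.17/1.98 = 2.106.
Total gain g = 1 − 1/A = 1 − 1/2.106 = 0.5252.
Known gains sum to 0.0475 − 0.132 − 0.0826 + 0.589 = 0.4219.
g_pf = 0.5252 − 0.4219 = 0.10.

0.10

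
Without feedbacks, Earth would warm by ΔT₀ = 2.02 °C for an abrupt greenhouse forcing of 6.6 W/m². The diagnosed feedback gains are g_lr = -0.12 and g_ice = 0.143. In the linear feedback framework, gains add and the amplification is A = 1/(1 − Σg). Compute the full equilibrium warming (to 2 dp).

2.07 °C

Total gain g = -0.12 + 0.143 = 0.023.
Amplification A = 1/(1 − 0.023) = 1.024.
ΔT = 2.02 × 1.024 = 2.07 °C.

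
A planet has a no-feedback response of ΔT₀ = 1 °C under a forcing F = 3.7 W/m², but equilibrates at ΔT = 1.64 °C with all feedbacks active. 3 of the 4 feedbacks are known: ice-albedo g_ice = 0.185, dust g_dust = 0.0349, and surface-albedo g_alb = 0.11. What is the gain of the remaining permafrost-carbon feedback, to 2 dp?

0.06

Amplification A = ΔT/ΔT₀ = 1.64/1 = 1.64.
Total gain g = 1 − 1/A = 1 − 1/1.64 = 0.3902.
Known gains sum to 0.185 + 0.0349 + 0.11 = 0.3299.
g_pf = 0.3902 − 0.3299 = 0.06.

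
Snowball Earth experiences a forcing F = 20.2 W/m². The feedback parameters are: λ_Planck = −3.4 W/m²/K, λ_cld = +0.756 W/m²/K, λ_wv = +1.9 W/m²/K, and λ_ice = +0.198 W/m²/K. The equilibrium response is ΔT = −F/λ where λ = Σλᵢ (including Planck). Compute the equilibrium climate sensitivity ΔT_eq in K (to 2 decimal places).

Net feedback parameter λ = (−3.4) + (+0.756) + (+1.9) + (+0.198) = -0.546 W/m²/K.
ΔT = −F/λ = −20.2/(-0.546) = 37.00 K.

37.00 K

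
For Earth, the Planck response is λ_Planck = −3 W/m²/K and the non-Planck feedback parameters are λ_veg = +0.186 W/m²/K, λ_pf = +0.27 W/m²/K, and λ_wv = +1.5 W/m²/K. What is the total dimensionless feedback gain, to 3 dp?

Convert to gains: g_veg = 0.186/3 = 0.062; g_pf = 0.27/3 = 0.09; g_wv = 1.5/3 = 0.5.
Total gain g = 0.652.

0.652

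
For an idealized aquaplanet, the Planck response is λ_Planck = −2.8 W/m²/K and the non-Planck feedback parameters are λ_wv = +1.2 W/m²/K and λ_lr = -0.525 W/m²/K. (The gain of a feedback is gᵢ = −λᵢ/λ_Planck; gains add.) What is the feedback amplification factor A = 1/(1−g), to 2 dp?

1.32

Convert to gains: g_wv = 1.2/2.8 = 0.4286; g_lr = -0.525/2.8 = -0.1875.
Total gain g = 0.2411.
A = 1/(1 − 0.2411) = 1.32.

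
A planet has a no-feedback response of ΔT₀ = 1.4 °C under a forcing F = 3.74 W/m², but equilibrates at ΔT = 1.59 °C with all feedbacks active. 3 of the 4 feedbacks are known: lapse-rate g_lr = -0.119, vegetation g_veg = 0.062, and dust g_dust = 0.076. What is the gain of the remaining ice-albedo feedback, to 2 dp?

0.10

Amplification A = ΔT/ΔT₀ = 1.59/1.4 = 1.136.
Total gain g = 1 − 1/A = 1 − 1/1.136 = 0.1197.
Known gains sum to -0.119 + 0.062 + 0.076 = 0.019.
g_ice = 0.1197 − 0.019 = 0.10.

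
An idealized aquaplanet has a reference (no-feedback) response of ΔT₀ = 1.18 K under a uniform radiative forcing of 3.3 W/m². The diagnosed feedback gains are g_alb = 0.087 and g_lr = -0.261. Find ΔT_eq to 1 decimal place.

Total gain g = 0.087 − 0.261 = -0.174.
Amplification A = 1/(1 + 0.174) = 0.8518.
ΔT = 1.18 × 0.8518 = 1.0 K.

1.0 K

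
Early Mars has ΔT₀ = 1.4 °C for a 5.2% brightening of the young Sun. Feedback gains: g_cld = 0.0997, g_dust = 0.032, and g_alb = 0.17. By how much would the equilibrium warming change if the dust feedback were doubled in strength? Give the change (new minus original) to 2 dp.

Original: g = 0.3017, ΔT = 1.4/(1−0.3017) = 2.0049 °C.
With doubled dust: g' = 0.3337, ΔT' = 1.4/(1−0.3337) = 2.1012 °C.
Change = 2.1012 − 2.0049 = 0.10 °C.

0.10 °C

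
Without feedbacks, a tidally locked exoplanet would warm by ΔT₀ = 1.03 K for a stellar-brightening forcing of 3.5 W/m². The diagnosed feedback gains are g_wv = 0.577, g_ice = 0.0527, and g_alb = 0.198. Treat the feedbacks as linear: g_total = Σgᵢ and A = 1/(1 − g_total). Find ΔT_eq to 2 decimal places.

Total gain g = 0.577 + 0.0527 + 0.198 = 0.8277.
Amplification A = 1/(1 − 0.8277) = 5.804.
ΔT = 1.03 × 5.804 = 5.98 K.

5.98 K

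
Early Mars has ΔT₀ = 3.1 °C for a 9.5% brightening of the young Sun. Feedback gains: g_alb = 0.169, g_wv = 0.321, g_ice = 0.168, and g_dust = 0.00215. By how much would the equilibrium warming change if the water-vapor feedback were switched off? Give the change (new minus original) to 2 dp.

Original: g = 0.66015, ΔT = 3.1/(1−0.66015) = 9.1217 °C.
Without water-vapor: g' = 0.33915, ΔT' = 3.1/(1−0.33915) = 4.6909 °C.
Change = 4.6909 − 9.1217 = -4.43 °C.

-4.43 °C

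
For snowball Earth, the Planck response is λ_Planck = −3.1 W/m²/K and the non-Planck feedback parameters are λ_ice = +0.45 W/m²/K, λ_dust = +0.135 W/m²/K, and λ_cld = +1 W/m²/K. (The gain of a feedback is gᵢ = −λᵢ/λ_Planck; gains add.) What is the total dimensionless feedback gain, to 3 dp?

0.511

Convert to gains: g_ice = 0.45/3.1 = 0.1452; g_dust = 0.135/3.1 = 0.04355; g_cld = 1/3.1 = 0.3226.
Total gain g = 0.51135.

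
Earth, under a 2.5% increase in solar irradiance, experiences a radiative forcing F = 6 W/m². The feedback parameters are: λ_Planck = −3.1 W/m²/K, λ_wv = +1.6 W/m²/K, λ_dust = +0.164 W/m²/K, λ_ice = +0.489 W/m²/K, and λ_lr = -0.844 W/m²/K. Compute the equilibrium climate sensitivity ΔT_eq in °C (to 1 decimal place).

3.5 °C

Net feedback parameter λ = (−3.1) + (+1.6) + (+0.164) + (+0.489) + (-0.844) = -1.691 W/m²/K.
ΔT = −F/λ = −6/(-1.691) = 3.5 °C.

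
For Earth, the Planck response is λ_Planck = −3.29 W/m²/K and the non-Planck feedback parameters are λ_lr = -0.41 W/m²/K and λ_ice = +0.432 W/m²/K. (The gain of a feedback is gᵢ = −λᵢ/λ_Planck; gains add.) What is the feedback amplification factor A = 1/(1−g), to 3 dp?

1.007

Convert to gains: g_lr = -0.41/3.29 = -0.1246; g_ice = 0.432/3.29 = 0.1313.
Total gain g = 0.0067.
A = 1/(1 − 0.0067) = 1.007.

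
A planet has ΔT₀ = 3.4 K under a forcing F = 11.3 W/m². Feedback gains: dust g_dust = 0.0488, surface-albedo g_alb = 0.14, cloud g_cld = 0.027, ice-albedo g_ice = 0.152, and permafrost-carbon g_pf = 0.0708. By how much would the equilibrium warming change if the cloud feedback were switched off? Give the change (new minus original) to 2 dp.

-0.28 K

Original: g = 0.4386, ΔT = 3.4/(1−0.4386) = 6.0563 K.
Without cloud: g' = 0.4116, ΔT' = 3.4/(1−0.4116) = 5.7784 K.
Change = 5.7784 − 6.0563 = -0.28 K.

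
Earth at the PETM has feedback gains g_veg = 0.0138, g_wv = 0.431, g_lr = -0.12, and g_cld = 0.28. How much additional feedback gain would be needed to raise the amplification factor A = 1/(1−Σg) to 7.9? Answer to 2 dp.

0.27

Current total gain = 0.6048.
Target gain for A = 7.9: g* = 1 − 1/7.9 = 0.8734.
Additional gain needed = 0.8734 − 0.6048 = 0.27.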